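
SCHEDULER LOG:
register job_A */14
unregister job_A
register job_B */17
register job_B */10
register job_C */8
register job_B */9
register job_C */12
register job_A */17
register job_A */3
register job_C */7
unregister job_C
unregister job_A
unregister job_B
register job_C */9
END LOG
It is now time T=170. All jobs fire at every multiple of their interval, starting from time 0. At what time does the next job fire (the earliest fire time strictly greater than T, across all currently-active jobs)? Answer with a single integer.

Answer: 171

Derivation:
Op 1: register job_A */14 -> active={job_A:*/14}
Op 2: unregister job_A -> active={}
Op 3: register job_B */17 -> active={job_B:*/17}
Op 4: register job_B */10 -> active={job_B:*/10}
Op 5: register job_C */8 -> active={job_B:*/10, job_C:*/8}
Op 6: register job_B */9 -> active={job_B:*/9, job_C:*/8}
Op 7: register job_C */12 -> active={job_B:*/9, job_C:*/12}
Op 8: register job_A */17 -> active={job_A:*/17, job_B:*/9, job_C:*/12}
Op 9: register job_A */3 -> active={job_A:*/3, job_B:*/9, job_C:*/12}
Op 10: register job_C */7 -> active={job_A:*/3, job_B:*/9, job_C:*/7}
Op 11: unregister job_C -> active={job_A:*/3, job_B:*/9}
Op 12: unregister job_A -> active={job_B:*/9}
Op 13: unregister job_B -> active={}
Op 14: register job_C */9 -> active={job_C:*/9}
  job_C: interval 9, next fire after T=170 is 171
Earliest fire time = 171 (job job_C)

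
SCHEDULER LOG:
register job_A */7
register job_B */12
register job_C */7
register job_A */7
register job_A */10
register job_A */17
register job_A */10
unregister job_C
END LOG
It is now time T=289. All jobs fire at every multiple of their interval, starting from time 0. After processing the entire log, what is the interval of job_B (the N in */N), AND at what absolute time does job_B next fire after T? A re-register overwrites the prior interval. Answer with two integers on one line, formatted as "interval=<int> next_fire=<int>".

Answer: interval=12 next_fire=300

Derivation:
Op 1: register job_A */7 -> active={job_A:*/7}
Op 2: register job_B */12 -> active={job_A:*/7, job_B:*/12}
Op 3: register job_C */7 -> active={job_A:*/7, job_B:*/12, job_C:*/7}
Op 4: register job_A */7 -> active={job_A:*/7, job_B:*/12, job_C:*/7}
Op 5: register job_A */10 -> active={job_A:*/10, job_B:*/12, job_C:*/7}
Op 6: register job_A */17 -> active={job_A:*/17, job_B:*/12, job_C:*/7}
Op 7: register job_A */10 -> active={job_A:*/10, job_B:*/12, job_C:*/7}
Op 8: unregister job_C -> active={job_A:*/10, job_B:*/12}
Final interval of job_B = 12
Next fire of job_B after T=289: (289//12+1)*12 = 300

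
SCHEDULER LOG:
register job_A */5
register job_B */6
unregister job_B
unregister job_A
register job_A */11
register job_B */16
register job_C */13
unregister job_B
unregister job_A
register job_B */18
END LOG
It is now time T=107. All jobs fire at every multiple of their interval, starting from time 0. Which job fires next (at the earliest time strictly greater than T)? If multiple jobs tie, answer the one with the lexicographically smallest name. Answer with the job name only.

Op 1: register job_A */5 -> active={job_A:*/5}
Op 2: register job_B */6 -> active={job_A:*/5, job_B:*/6}
Op 3: unregister job_B -> active={job_A:*/5}
Op 4: unregister job_A -> active={}
Op 5: register job_A */11 -> active={job_A:*/11}
Op 6: register job_B */16 -> active={job_A:*/11, job_B:*/16}
Op 7: register job_C */13 -> active={job_A:*/11, job_B:*/16, job_C:*/13}
Op 8: unregister job_B -> active={job_A:*/11, job_C:*/13}
Op 9: unregister job_A -> active={job_C:*/13}
Op 10: register job_B */18 -> active={job_B:*/18, job_C:*/13}
  job_B: interval 18, next fire after T=107 is 108
  job_C: interval 13, next fire after T=107 is 117
Earliest = 108, winner (lex tiebreak) = job_B

Answer: job_B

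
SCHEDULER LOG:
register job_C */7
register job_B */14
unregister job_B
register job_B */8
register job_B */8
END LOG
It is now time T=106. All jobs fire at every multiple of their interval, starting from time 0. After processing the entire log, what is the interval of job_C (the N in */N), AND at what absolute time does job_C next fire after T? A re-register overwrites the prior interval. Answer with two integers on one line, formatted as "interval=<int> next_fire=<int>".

Op 1: register job_C */7 -> active={job_C:*/7}
Op 2: register job_B */14 -> active={job_B:*/14, job_C:*/7}
Op 3: unregister job_B -> active={job_C:*/7}
Op 4: register job_B */8 -> active={job_B:*/8, job_C:*/7}
Op 5: register job_B */8 -> active={job_B:*/8, job_C:*/7}
Final interval of job_C = 7
Next fire of job_C after T=106: (106//7+1)*7 = 112

Answer: interval=7 next_fire=112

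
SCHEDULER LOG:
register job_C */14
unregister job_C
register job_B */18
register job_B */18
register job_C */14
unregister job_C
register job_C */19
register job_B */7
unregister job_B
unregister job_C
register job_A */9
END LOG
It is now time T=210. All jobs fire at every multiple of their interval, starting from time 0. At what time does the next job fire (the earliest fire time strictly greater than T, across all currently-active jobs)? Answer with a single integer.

Op 1: register job_C */14 -> active={job_C:*/14}
Op 2: unregister job_C -> active={}
Op 3: register job_B */18 -> active={job_B:*/18}
Op 4: register job_B */18 -> active={job_B:*/18}
Op 5: register job_C */14 -> active={job_B:*/18, job_C:*/14}
Op 6: unregister job_C -> active={job_B:*/18}
Op 7: register job_C */19 -> active={job_B:*/18, job_C:*/19}
Op 8: register job_B */7 -> active={job_B:*/7, job_C:*/19}
Op 9: unregister job_B -> active={job_C:*/19}
Op 10: unregister job_C -> active={}
Op 11: register job_A */9 -> active={job_A:*/9}
  job_A: interval 9, next fire after T=210 is 216
Earliest fire time = 216 (job job_A)

Answer: 216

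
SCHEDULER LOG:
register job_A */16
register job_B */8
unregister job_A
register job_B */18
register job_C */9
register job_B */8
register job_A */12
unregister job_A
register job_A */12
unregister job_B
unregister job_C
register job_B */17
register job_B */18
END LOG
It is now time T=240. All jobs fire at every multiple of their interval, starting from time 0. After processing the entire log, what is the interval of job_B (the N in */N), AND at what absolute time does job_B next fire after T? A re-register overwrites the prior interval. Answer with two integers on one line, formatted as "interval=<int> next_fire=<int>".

Op 1: register job_A */16 -> active={job_A:*/16}
Op 2: register job_B */8 -> active={job_A:*/16, job_B:*/8}
Op 3: unregister job_A -> active={job_B:*/8}
Op 4: register job_B */18 -> active={job_B:*/18}
Op 5: register job_C */9 -> active={job_B:*/18, job_C:*/9}
Op 6: register job_B */8 -> active={job_B:*/8, job_C:*/9}
Op 7: register job_A */12 -> active={job_A:*/12, job_B:*/8, job_C:*/9}
Op 8: unregister job_A -> active={job_B:*/8, job_C:*/9}
Op 9: register job_A */12 -> active={job_A:*/12, job_B:*/8, job_C:*/9}
Op 10: unregister job_B -> active={job_A:*/12, job_C:*/9}
Op 11: unregister job_C -> active={job_A:*/12}
Op 12: register job_B */17 -> active={job_A:*/12, job_B:*/17}
Op 13: register job_B */18 -> active={job_A:*/12, job_B:*/18}
Final interval of job_B = 18
Next fire of job_B after T=240: (240//18+1)*18 = 252

Answer: interval=18 next_fire=252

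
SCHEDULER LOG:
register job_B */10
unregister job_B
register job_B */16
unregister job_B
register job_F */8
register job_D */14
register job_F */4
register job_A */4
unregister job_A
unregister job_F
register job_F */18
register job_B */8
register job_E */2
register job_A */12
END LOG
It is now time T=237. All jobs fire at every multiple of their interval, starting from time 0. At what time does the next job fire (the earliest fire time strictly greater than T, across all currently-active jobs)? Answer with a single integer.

Answer: 238

Derivation:
Op 1: register job_B */10 -> active={job_B:*/10}
Op 2: unregister job_B -> active={}
Op 3: register job_B */16 -> active={job_B:*/16}
Op 4: unregister job_B -> active={}
Op 5: register job_F */8 -> active={job_F:*/8}
Op 6: register job_D */14 -> active={job_D:*/14, job_F:*/8}
Op 7: register job_F */4 -> active={job_D:*/14, job_F:*/4}
Op 8: register job_A */4 -> active={job_A:*/4, job_D:*/14, job_F:*/4}
Op 9: unregister job_A -> active={job_D:*/14, job_F:*/4}
Op 10: unregister job_F -> active={job_D:*/14}
Op 11: register job_F */18 -> active={job_D:*/14, job_F:*/18}
Op 12: register job_B */8 -> active={job_B:*/8, job_D:*/14, job_F:*/18}
Op 13: register job_E */2 -> active={job_B:*/8, job_D:*/14, job_E:*/2, job_F:*/18}
Op 14: register job_A */12 -> active={job_A:*/12, job_B:*/8, job_D:*/14, job_E:*/2, job_F:*/18}
  job_A: interval 12, next fire after T=237 is 240
  job_B: interval 8, next fire after T=237 is 240
  job_D: interval 14, next fire after T=237 is 238
  job_E: interval 2, next fire after T=237 is 238
  job_F: interval 18, next fire after T=237 is 252
Earliest fire time = 238 (job job_D)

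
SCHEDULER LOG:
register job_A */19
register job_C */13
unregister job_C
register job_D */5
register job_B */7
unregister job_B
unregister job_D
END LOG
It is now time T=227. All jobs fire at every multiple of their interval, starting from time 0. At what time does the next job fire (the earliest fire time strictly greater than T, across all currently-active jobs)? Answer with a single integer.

Op 1: register job_A */19 -> active={job_A:*/19}
Op 2: register job_C */13 -> active={job_A:*/19, job_C:*/13}
Op 3: unregister job_C -> active={job_A:*/19}
Op 4: register job_D */5 -> active={job_A:*/19, job_D:*/5}
Op 5: register job_B */7 -> active={job_A:*/19, job_B:*/7, job_D:*/5}
Op 6: unregister job_B -> active={job_A:*/19, job_D:*/5}
Op 7: unregister job_D -> active={job_A:*/19}
  job_A: interval 19, next fire after T=227 is 228
Earliest fire time = 228 (job job_A)

Answer: 228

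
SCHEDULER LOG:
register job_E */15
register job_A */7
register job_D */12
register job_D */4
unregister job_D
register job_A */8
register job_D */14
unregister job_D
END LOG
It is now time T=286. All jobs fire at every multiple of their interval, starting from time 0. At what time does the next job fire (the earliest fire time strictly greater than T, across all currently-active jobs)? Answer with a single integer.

Op 1: register job_E */15 -> active={job_E:*/15}
Op 2: register job_A */7 -> active={job_A:*/7, job_E:*/15}
Op 3: register job_D */12 -> active={job_A:*/7, job_D:*/12, job_E:*/15}
Op 4: register job_D */4 -> active={job_A:*/7, job_D:*/4, job_E:*/15}
Op 5: unregister job_D -> active={job_A:*/7, job_E:*/15}
Op 6: register job_A */8 -> active={job_A:*/8, job_E:*/15}
Op 7: register job_D */14 -> active={job_A:*/8, job_D:*/14, job_E:*/15}
Op 8: unregister job_D -> active={job_A:*/8, job_E:*/15}
  job_A: interval 8, next fire after T=286 is 288
  job_E: interval 15, next fire after T=286 is 300
Earliest fire time = 288 (job job_A)

Answer: 288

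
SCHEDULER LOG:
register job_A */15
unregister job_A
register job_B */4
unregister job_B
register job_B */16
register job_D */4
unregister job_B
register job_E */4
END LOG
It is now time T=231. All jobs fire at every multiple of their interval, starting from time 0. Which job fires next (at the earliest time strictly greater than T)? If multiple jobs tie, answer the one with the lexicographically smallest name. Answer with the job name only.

Answer: job_D

Derivation:
Op 1: register job_A */15 -> active={job_A:*/15}
Op 2: unregister job_A -> active={}
Op 3: register job_B */4 -> active={job_B:*/4}
Op 4: unregister job_B -> active={}
Op 5: register job_B */16 -> active={job_B:*/16}
Op 6: register job_D */4 -> active={job_B:*/16, job_D:*/4}
Op 7: unregister job_B -> active={job_D:*/4}
Op 8: register job_E */4 -> active={job_D:*/4, job_E:*/4}
  job_D: interval 4, next fire after T=231 is 232
  job_E: interval 4, next fire after T=231 is 232
Earliest = 232, winner (lex tiebreak) = job_D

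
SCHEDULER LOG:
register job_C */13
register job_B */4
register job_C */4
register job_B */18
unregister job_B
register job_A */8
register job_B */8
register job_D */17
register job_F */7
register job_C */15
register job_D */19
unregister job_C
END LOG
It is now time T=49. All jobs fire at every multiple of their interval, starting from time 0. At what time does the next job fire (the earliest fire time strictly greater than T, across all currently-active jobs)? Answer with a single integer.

Answer: 56

Derivation:
Op 1: register job_C */13 -> active={job_C:*/13}
Op 2: register job_B */4 -> active={job_B:*/4, job_C:*/13}
Op 3: register job_C */4 -> active={job_B:*/4, job_C:*/4}
Op 4: register job_B */18 -> active={job_B:*/18, job_C:*/4}
Op 5: unregister job_B -> active={job_C:*/4}
Op 6: register job_A */8 -> active={job_A:*/8, job_C:*/4}
Op 7: register job_B */8 -> active={job_A:*/8, job_B:*/8, job_C:*/4}
Op 8: register job_D */17 -> active={job_A:*/8, job_B:*/8, job_C:*/4, job_D:*/17}
Op 9: register job_F */7 -> active={job_A:*/8, job_B:*/8, job_C:*/4, job_D:*/17, job_F:*/7}
Op 10: register job_C */15 -> active={job_A:*/8, job_B:*/8, job_C:*/15, job_D:*/17, job_F:*/7}
Op 11: register job_D */19 -> active={job_A:*/8, job_B:*/8, job_C:*/15, job_D:*/19, job_F:*/7}
Op 12: unregister job_C -> active={job_A:*/8, job_B:*/8, job_D:*/19, job_F:*/7}
  job_A: interval 8, next fire after T=49 is 56
  job_B: interval 8, next fire after T=49 is 56
  job_D: interval 19, next fire after T=49 is 57
  job_F: interval 7, next fire after T=49 is 56
Earliest fire time = 56 (job job_A)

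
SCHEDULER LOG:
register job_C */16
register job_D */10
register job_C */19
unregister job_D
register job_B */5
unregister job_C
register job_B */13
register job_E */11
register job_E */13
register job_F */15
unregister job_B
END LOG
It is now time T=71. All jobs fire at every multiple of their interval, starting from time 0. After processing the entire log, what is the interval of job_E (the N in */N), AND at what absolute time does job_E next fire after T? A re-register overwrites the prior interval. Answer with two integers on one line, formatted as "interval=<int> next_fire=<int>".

Answer: interval=13 next_fire=78

Derivation:
Op 1: register job_C */16 -> active={job_C:*/16}
Op 2: register job_D */10 -> active={job_C:*/16, job_D:*/10}
Op 3: register job_C */19 -> active={job_C:*/19, job_D:*/10}
Op 4: unregister job_D -> active={job_C:*/19}
Op 5: register job_B */5 -> active={job_B:*/5, job_C:*/19}
Op 6: unregister job_C -> active={job_B:*/5}
Op 7: register job_B */13 -> active={job_B:*/13}
Op 8: register job_E */11 -> active={job_B:*/13, job_E:*/11}
Op 9: register job_E */13 -> active={job_B:*/13, job_E:*/13}
Op 10: register job_F */15 -> active={job_B:*/13, job_E:*/13, job_F:*/15}
Op 11: unregister job_B -> active={job_E:*/13, job_F:*/15}
Final interval of job_E = 13
Next fire of job_E after T=71: (71//13+1)*13 = 78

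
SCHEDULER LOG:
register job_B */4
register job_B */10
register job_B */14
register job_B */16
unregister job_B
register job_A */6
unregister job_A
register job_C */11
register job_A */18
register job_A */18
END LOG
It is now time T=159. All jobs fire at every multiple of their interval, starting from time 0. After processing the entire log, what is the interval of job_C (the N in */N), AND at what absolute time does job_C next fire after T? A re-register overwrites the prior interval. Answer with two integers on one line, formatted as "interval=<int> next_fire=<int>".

Op 1: register job_B */4 -> active={job_B:*/4}
Op 2: register job_B */10 -> active={job_B:*/10}
Op 3: register job_B */14 -> active={job_B:*/14}
Op 4: register job_B */16 -> active={job_B:*/16}
Op 5: unregister job_B -> active={}
Op 6: register job_A */6 -> active={job_A:*/6}
Op 7: unregister job_A -> active={}
Op 8: register job_C */11 -> active={job_C:*/11}
Op 9: register job_A */18 -> active={job_A:*/18, job_C:*/11}
Op 10: register job_A */18 -> active={job_A:*/18, job_C:*/11}
Final interval of job_C = 11
Next fire of job_C after T=159: (159//11+1)*11 = 165

Answer: interval=11 next_fire=165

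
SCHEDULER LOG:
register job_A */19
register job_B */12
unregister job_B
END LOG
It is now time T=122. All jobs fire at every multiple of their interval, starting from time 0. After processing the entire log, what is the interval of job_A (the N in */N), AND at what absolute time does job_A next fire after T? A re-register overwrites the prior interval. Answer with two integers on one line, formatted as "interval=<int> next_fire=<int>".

Op 1: register job_A */19 -> active={job_A:*/19}
Op 2: register job_B */12 -> active={job_A:*/19, job_B:*/12}
Op 3: unregister job_B -> active={job_A:*/19}
Final interval of job_A = 19
Next fire of job_A after T=122: (122//19+1)*19 = 133

Answer: interval=19 next_fire=133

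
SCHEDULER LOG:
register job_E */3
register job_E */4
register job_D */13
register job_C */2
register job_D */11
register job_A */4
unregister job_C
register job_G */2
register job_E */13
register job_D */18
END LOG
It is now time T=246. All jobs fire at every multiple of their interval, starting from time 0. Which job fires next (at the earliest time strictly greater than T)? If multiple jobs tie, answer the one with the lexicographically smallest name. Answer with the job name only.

Answer: job_E

Derivation:
Op 1: register job_E */3 -> active={job_E:*/3}
Op 2: register job_E */4 -> active={job_E:*/4}
Op 3: register job_D */13 -> active={job_D:*/13, job_E:*/4}
Op 4: register job_C */2 -> active={job_C:*/2, job_D:*/13, job_E:*/4}
Op 5: register job_D */11 -> active={job_C:*/2, job_D:*/11, job_E:*/4}
Op 6: register job_A */4 -> active={job_A:*/4, job_C:*/2, job_D:*/11, job_E:*/4}
Op 7: unregister job_C -> active={job_A:*/4, job_D:*/11, job_E:*/4}
Op 8: register job_G */2 -> active={job_A:*/4, job_D:*/11, job_E:*/4, job_G:*/2}
Op 9: register job_E */13 -> active={job_A:*/4, job_D:*/11, job_E:*/13, job_G:*/2}
Op 10: register job_D */18 -> active={job_A:*/4, job_D:*/18, job_E:*/13, job_G:*/2}
  job_A: interval 4, next fire after T=246 is 248
  job_D: interval 18, next fire after T=246 is 252
  job_E: interval 13, next fire after T=246 is 247
  job_G: interval 2, next fire after T=246 is 248
Earliest = 247, winner (lex tiebreak) = job_E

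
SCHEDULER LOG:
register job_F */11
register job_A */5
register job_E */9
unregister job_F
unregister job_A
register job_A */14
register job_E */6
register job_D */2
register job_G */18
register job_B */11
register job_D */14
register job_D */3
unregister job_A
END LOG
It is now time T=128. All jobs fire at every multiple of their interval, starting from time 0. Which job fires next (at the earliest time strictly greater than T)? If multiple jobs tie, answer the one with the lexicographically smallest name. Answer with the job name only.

Answer: job_D

Derivation:
Op 1: register job_F */11 -> active={job_F:*/11}
Op 2: register job_A */5 -> active={job_A:*/5, job_F:*/11}
Op 3: register job_E */9 -> active={job_A:*/5, job_E:*/9, job_F:*/11}
Op 4: unregister job_F -> active={job_A:*/5, job_E:*/9}
Op 5: unregister job_A -> active={job_E:*/9}
Op 6: register job_A */14 -> active={job_A:*/14, job_E:*/9}
Op 7: register job_E */6 -> active={job_A:*/14, job_E:*/6}
Op 8: register job_D */2 -> active={job_A:*/14, job_D:*/2, job_E:*/6}
Op 9: register job_G */18 -> active={job_A:*/14, job_D:*/2, job_E:*/6, job_G:*/18}
Op 10: register job_B */11 -> active={job_A:*/14, job_B:*/11, job_D:*/2, job_E:*/6, job_G:*/18}
Op 11: register job_D */14 -> active={job_A:*/14, job_B:*/11, job_D:*/14, job_E:*/6, job_G:*/18}
Op 12: register job_D */3 -> active={job_A:*/14, job_B:*/11, job_D:*/3, job_E:*/6, job_G:*/18}
Op 13: unregister job_A -> active={job_B:*/11, job_D:*/3, job_E:*/6, job_G:*/18}
  job_B: interval 11, next fire after T=128 is 132
  job_D: interval 3, next fire after T=128 is 129
  job_E: interval 6, next fire after T=128 is 132
  job_G: interval 18, next fire after T=128 is 144
Earliest = 129, winner (lex tiebreak) = job_D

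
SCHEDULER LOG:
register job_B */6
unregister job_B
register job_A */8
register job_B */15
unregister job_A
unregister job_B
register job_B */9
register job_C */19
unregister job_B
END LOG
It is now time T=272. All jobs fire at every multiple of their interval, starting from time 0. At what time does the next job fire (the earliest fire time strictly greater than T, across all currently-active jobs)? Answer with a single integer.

Answer: 285

Derivation:
Op 1: register job_B */6 -> active={job_B:*/6}
Op 2: unregister job_B -> active={}
Op 3: register job_A */8 -> active={job_A:*/8}
Op 4: register job_B */15 -> active={job_A:*/8, job_B:*/15}
Op 5: unregister job_A -> active={job_B:*/15}
Op 6: unregister job_B -> active={}
Op 7: register job_B */9 -> active={job_B:*/9}
Op 8: register job_C */19 -> active={job_B:*/9, job_C:*/19}
Op 9: unregister job_B -> active={job_C:*/19}
  job_C: interval 19, next fire after T=272 is 285
Earliest fire time = 285 (job job_C)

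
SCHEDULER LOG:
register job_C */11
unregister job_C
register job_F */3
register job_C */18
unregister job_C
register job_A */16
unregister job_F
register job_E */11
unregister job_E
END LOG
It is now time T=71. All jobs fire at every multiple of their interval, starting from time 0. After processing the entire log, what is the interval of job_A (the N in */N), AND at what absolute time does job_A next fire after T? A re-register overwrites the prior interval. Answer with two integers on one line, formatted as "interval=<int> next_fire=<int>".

Answer: interval=16 next_fire=80

Derivation:
Op 1: register job_C */11 -> active={job_C:*/11}
Op 2: unregister job_C -> active={}
Op 3: register job_F */3 -> active={job_F:*/3}
Op 4: register job_C */18 -> active={job_C:*/18, job_F:*/3}
Op 5: unregister job_C -> active={job_F:*/3}
Op 6: register job_A */16 -> active={job_A:*/16, job_F:*/3}
Op 7: unregister job_F -> active={job_A:*/16}
Op 8: register job_E */11 -> active={job_A:*/16, job_E:*/11}
Op 9: unregister job_E -> active={job_A:*/16}
Final interval of job_A = 16
Next fire of job_A after T=71: (71//16+1)*16 = 80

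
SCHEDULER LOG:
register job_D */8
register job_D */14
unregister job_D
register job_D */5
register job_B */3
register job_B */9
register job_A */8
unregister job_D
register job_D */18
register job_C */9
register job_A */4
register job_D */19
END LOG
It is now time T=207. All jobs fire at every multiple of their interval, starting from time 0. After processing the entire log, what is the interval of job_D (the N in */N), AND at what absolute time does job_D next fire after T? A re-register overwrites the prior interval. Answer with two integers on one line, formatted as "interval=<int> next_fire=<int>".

Op 1: register job_D */8 -> active={job_D:*/8}
Op 2: register job_D */14 -> active={job_D:*/14}
Op 3: unregister job_D -> active={}
Op 4: register job_D */5 -> active={job_D:*/5}
Op 5: register job_B */3 -> active={job_B:*/3, job_D:*/5}
Op 6: register job_B */9 -> active={job_B:*/9, job_D:*/5}
Op 7: register job_A */8 -> active={job_A:*/8, job_B:*/9, job_D:*/5}
Op 8: unregister job_D -> active={job_A:*/8, job_B:*/9}
Op 9: register job_D */18 -> active={job_A:*/8, job_B:*/9, job_D:*/18}
Op 10: register job_C */9 -> active={job_A:*/8, job_B:*/9, job_C:*/9, job_D:*/18}
Op 11: register job_A */4 -> active={job_A:*/4, job_B:*/9, job_C:*/9, job_D:*/18}
Op 12: register job_D */19 -> active={job_A:*/4, job_B:*/9, job_C:*/9, job_D:*/19}
Final interval of job_D = 19
Next fire of job_D after T=207: (207//19+1)*19 = 209

Answer: interval=19 next_fire=209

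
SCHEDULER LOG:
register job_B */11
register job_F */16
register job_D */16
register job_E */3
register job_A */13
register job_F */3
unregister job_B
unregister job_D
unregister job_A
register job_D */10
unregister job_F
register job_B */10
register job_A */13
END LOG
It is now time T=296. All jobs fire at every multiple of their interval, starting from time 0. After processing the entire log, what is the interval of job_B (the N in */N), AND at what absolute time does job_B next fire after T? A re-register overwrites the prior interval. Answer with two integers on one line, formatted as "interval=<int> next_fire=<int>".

Answer: interval=10 next_fire=300

Derivation:
Op 1: register job_B */11 -> active={job_B:*/11}
Op 2: register job_F */16 -> active={job_B:*/11, job_F:*/16}
Op 3: register job_D */16 -> active={job_B:*/11, job_D:*/16, job_F:*/16}
Op 4: register job_E */3 -> active={job_B:*/11, job_D:*/16, job_E:*/3, job_F:*/16}
Op 5: register job_A */13 -> active={job_A:*/13, job_B:*/11, job_D:*/16, job_E:*/3, job_F:*/16}
Op 6: register job_F */3 -> active={job_A:*/13, job_B:*/11, job_D:*/16, job_E:*/3, job_F:*/3}
Op 7: unregister job_B -> active={job_A:*/13, job_D:*/16, job_E:*/3, job_F:*/3}
Op 8: unregister job_D -> active={job_A:*/13, job_E:*/3, job_F:*/3}
Op 9: unregister job_A -> active={job_E:*/3, job_F:*/3}
Op 10: register job_D */10 -> active={job_D:*/10, job_E:*/3, job_F:*/3}
Op 11: unregister job_F -> active={job_D:*/10, job_E:*/3}
Op 12: register job_B */10 -> active={job_B:*/10, job_D:*/10, job_E:*/3}
Op 13: register job_A */13 -> active={job_A:*/13, job_B:*/10, job_D:*/10, job_E:*/3}
Final interval of job_B = 10
Next fire of job_B after T=296: (296//10+1)*10 = 300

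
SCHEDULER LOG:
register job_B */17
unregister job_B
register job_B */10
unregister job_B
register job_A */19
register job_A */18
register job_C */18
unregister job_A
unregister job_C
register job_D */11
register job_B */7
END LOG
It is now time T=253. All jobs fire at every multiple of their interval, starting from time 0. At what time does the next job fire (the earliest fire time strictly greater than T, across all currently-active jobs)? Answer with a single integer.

Op 1: register job_B */17 -> active={job_B:*/17}
Op 2: unregister job_B -> active={}
Op 3: register job_B */10 -> active={job_B:*/10}
Op 4: unregister job_B -> active={}
Op 5: register job_A */19 -> active={job_A:*/19}
Op 6: register job_A */18 -> active={job_A:*/18}
Op 7: register job_C */18 -> active={job_A:*/18, job_C:*/18}
Op 8: unregister job_A -> active={job_C:*/18}
Op 9: unregister job_C -> active={}
Op 10: register job_D */11 -> active={job_D:*/11}
Op 11: register job_B */7 -> active={job_B:*/7, job_D:*/11}
  job_B: interval 7, next fire after T=253 is 259
  job_D: interval 11, next fire after T=253 is 264
Earliest fire time = 259 (job job_B)

Answer: 259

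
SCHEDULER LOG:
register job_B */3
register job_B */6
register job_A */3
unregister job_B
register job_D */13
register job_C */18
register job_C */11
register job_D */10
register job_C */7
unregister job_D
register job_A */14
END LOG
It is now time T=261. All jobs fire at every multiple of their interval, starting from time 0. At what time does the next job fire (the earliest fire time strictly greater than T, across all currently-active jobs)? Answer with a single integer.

Answer: 266

Derivation:
Op 1: register job_B */3 -> active={job_B:*/3}
Op 2: register job_B */6 -> active={job_B:*/6}
Op 3: register job_A */3 -> active={job_A:*/3, job_B:*/6}
Op 4: unregister job_B -> active={job_A:*/3}
Op 5: register job_D */13 -> active={job_A:*/3, job_D:*/13}
Op 6: register job_C */18 -> active={job_A:*/3, job_C:*/18, job_D:*/13}
Op 7: register job_C */11 -> active={job_A:*/3, job_C:*/11, job_D:*/13}
Op 8: register job_D */10 -> active={job_A:*/3, job_C:*/11, job_D:*/10}
Op 9: register job_C */7 -> active={job_A:*/3, job_C:*/7, job_D:*/10}
Op 10: unregister job_D -> active={job_A:*/3, job_C:*/7}
Op 11: register job_A */14 -> active={job_A:*/14, job_C:*/7}
  job_A: interval 14, next fire after T=261 is 266
  job_C: interval 7, next fire after T=261 is 266
Earliest fire time = 266 (job job_A)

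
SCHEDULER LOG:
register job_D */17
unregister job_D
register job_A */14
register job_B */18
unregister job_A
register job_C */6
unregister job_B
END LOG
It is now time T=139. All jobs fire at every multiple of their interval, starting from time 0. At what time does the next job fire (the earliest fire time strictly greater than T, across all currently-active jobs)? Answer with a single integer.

Op 1: register job_D */17 -> active={job_D:*/17}
Op 2: unregister job_D -> active={}
Op 3: register job_A */14 -> active={job_A:*/14}
Op 4: register job_B */18 -> active={job_A:*/14, job_B:*/18}
Op 5: unregister job_A -> active={job_B:*/18}
Op 6: register job_C */6 -> active={job_B:*/18, job_C:*/6}
Op 7: unregister job_B -> active={job_C:*/6}
  job_C: interval 6, next fire after T=139 is 144
Earliest fire time = 144 (job job_C)

Answer: 144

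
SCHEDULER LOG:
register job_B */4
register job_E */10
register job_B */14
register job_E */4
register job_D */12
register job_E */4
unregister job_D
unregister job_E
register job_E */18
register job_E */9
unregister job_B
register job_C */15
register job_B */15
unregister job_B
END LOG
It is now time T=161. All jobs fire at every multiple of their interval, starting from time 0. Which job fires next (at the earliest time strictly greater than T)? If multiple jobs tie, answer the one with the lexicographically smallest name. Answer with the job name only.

Answer: job_E

Derivation:
Op 1: register job_B */4 -> active={job_B:*/4}
Op 2: register job_E */10 -> active={job_B:*/4, job_E:*/10}
Op 3: register job_B */14 -> active={job_B:*/14, job_E:*/10}
Op 4: register job_E */4 -> active={job_B:*/14, job_E:*/4}
Op 5: register job_D */12 -> active={job_B:*/14, job_D:*/12, job_E:*/4}
Op 6: register job_E */4 -> active={job_B:*/14, job_D:*/12, job_E:*/4}
Op 7: unregister job_D -> active={job_B:*/14, job_E:*/4}
Op 8: unregister job_E -> active={job_B:*/14}
Op 9: register job_E */18 -> active={job_B:*/14, job_E:*/18}
Op 10: register job_E */9 -> active={job_B:*/14, job_E:*/9}
Op 11: unregister job_B -> active={job_E:*/9}
Op 12: register job_C */15 -> active={job_C:*/15, job_E:*/9}
Op 13: register job_B */15 -> active={job_B:*/15, job_C:*/15, job_E:*/9}
Op 14: unregister job_B -> active={job_C:*/15, job_E:*/9}
  job_C: interval 15, next fire after T=161 is 165
  job_E: interval 9, next fire after T=161 is 162
Earliest = 162, winner (lex tiebreak) = job_E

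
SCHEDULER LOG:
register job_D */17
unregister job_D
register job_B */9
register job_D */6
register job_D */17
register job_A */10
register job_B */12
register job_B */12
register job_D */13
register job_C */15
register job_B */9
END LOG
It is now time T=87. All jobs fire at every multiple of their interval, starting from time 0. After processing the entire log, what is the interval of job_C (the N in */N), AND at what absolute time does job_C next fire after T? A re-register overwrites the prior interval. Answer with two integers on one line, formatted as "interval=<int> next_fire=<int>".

Op 1: register job_D */17 -> active={job_D:*/17}
Op 2: unregister job_D -> active={}
Op 3: register job_B */9 -> active={job_B:*/9}
Op 4: register job_D */6 -> active={job_B:*/9, job_D:*/6}
Op 5: register job_D */17 -> active={job_B:*/9, job_D:*/17}
Op 6: register job_A */10 -> active={job_A:*/10, job_B:*/9, job_D:*/17}
Op 7: register job_B */12 -> active={job_A:*/10, job_B:*/12, job_D:*/17}
Op 8: register job_B */12 -> active={job_A:*/10, job_B:*/12, job_D:*/17}
Op 9: register job_D */13 -> active={job_A:*/10, job_B:*/12, job_D:*/13}
Op 10: register job_C */15 -> active={job_A:*/10, job_B:*/12, job_C:*/15, job_D:*/13}
Op 11: register job_B */9 -> active={job_A:*/10, job_B:*/9, job_C:*/15, job_D:*/13}
Final interval of job_C = 15
Next fire of job_C after T=87: (87//15+1)*15 = 90

Answer: interval=15 next_fire=90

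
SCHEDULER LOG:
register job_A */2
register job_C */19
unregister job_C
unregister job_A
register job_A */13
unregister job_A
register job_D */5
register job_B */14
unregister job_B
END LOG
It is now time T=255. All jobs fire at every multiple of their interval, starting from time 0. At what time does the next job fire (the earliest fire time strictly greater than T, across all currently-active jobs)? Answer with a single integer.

Op 1: register job_A */2 -> active={job_A:*/2}
Op 2: register job_C */19 -> active={job_A:*/2, job_C:*/19}
Op 3: unregister job_C -> active={job_A:*/2}
Op 4: unregister job_A -> active={}
Op 5: register job_A */13 -> active={job_A:*/13}
Op 6: unregister job_A -> active={}
Op 7: register job_D */5 -> active={job_D:*/5}
Op 8: register job_B */14 -> active={job_B:*/14, job_D:*/5}
Op 9: unregister job_B -> active={job_D:*/5}
  job_D: interval 5, next fire after T=255 is 260
Earliest fire time = 260 (job job_D)

Answer: 260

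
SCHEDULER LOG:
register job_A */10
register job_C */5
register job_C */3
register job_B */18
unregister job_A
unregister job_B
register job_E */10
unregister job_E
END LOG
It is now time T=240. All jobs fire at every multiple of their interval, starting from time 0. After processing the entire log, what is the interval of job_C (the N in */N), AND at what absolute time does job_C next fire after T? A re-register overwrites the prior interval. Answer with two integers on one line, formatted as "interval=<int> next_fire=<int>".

Answer: interval=3 next_fire=243

Derivation:
Op 1: register job_A */10 -> active={job_A:*/10}
Op 2: register job_C */5 -> active={job_A:*/10, job_C:*/5}
Op 3: register job_C */3 -> active={job_A:*/10, job_C:*/3}
Op 4: register job_B */18 -> active={job_A:*/10, job_B:*/18, job_C:*/3}
Op 5: unregister job_A -> active={job_B:*/18, job_C:*/3}
Op 6: unregister job_B -> active={job_C:*/3}
Op 7: register job_E */10 -> active={job_C:*/3, job_E:*/10}
Op 8: unregister job_E -> active={job_C:*/3}
Final interval of job_C = 3
Next fire of job_C after T=240: (240//3+1)*3 = 243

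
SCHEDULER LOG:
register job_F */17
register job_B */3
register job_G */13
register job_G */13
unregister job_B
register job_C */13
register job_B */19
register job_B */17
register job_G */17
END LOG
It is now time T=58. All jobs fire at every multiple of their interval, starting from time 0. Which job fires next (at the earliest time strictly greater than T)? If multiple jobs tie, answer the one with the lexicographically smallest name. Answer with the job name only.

Op 1: register job_F */17 -> active={job_F:*/17}
Op 2: register job_B */3 -> active={job_B:*/3, job_F:*/17}
Op 3: register job_G */13 -> active={job_B:*/3, job_F:*/17, job_G:*/13}
Op 4: register job_G */13 -> active={job_B:*/3, job_F:*/17, job_G:*/13}
Op 5: unregister job_B -> active={job_F:*/17, job_G:*/13}
Op 6: register job_C */13 -> active={job_C:*/13, job_F:*/17, job_G:*/13}
Op 7: register job_B */19 -> active={job_B:*/19, job_C:*/13, job_F:*/17, job_G:*/13}
Op 8: register job_B */17 -> active={job_B:*/17, job_C:*/13, job_F:*/17, job_G:*/13}
Op 9: register job_G */17 -> active={job_B:*/17, job_C:*/13, job_F:*/17, job_G:*/17}
  job_B: interval 17, next fire after T=58 is 68
  job_C: interval 13, next fire after T=58 is 65
  job_F: interval 17, next fire after T=58 is 68
  job_G: interval 17, next fire after T=58 is 68
Earliest = 65, winner (lex tiebreak) = job_C

Answer: job_C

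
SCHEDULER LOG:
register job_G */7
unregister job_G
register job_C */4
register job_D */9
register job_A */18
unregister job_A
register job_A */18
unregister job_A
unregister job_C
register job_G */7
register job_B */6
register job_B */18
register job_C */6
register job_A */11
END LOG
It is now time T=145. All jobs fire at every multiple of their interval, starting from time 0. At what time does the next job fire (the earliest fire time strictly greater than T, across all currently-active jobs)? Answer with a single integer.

Answer: 147

Derivation:
Op 1: register job_G */7 -> active={job_G:*/7}
Op 2: unregister job_G -> active={}
Op 3: register job_C */4 -> active={job_C:*/4}
Op 4: register job_D */9 -> active={job_C:*/4, job_D:*/9}
Op 5: register job_A */18 -> active={job_A:*/18, job_C:*/4, job_D:*/9}
Op 6: unregister job_A -> active={job_C:*/4, job_D:*/9}
Op 7: register job_A */18 -> active={job_A:*/18, job_C:*/4, job_D:*/9}
Op 8: unregister job_A -> active={job_C:*/4, job_D:*/9}
Op 9: unregister job_C -> active={job_D:*/9}
Op 10: register job_G */7 -> active={job_D:*/9, job_G:*/7}
Op 11: register job_B */6 -> active={job_B:*/6, job_D:*/9, job_G:*/7}
Op 12: register job_B */18 -> active={job_B:*/18, job_D:*/9, job_G:*/7}
Op 13: register job_C */6 -> active={job_B:*/18, job_C:*/6, job_D:*/9, job_G:*/7}
Op 14: register job_A */11 -> active={job_A:*/11, job_B:*/18, job_C:*/6, job_D:*/9, job_G:*/7}
  job_A: interval 11, next fire after T=145 is 154
  job_B: interval 18, next fire after T=145 is 162
  job_C: interval 6, next fire after T=145 is 150
  job_D: interval 9, next fire after T=145 is 153
  job_G: interval 7, next fire after T=145 is 147
Earliest fire time = 147 (job job_G)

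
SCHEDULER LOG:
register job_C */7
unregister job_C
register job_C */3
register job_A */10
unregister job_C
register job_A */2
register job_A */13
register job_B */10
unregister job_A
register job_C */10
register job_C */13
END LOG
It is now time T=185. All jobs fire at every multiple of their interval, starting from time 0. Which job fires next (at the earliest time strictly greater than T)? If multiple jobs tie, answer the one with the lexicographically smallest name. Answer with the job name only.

Op 1: register job_C */7 -> active={job_C:*/7}
Op 2: unregister job_C -> active={}
Op 3: register job_C */3 -> active={job_C:*/3}
Op 4: register job_A */10 -> active={job_A:*/10, job_C:*/3}
Op 5: unregister job_C -> active={job_A:*/10}
Op 6: register job_A */2 -> active={job_A:*/2}
Op 7: register job_A */13 -> active={job_A:*/13}
Op 8: register job_B */10 -> active={job_A:*/13, job_B:*/10}
Op 9: unregister job_A -> active={job_B:*/10}
Op 10: register job_C */10 -> active={job_B:*/10, job_C:*/10}
Op 11: register job_C */13 -> active={job_B:*/10, job_C:*/13}
  job_B: interval 10, next fire after T=185 is 190
  job_C: interval 13, next fire after T=185 is 195
Earliest = 190, winner (lex tiebreak) = job_B

Answer: job_B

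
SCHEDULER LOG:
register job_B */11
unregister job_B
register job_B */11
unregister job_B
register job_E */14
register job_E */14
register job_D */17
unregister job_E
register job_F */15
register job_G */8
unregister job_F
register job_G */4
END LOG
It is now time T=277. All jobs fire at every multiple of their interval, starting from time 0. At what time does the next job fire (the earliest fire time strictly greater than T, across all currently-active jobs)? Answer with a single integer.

Answer: 280

Derivation:
Op 1: register job_B */11 -> active={job_B:*/11}
Op 2: unregister job_B -> active={}
Op 3: register job_B */11 -> active={job_B:*/11}
Op 4: unregister job_B -> active={}
Op 5: register job_E */14 -> active={job_E:*/14}
Op 6: register job_E */14 -> active={job_E:*/14}
Op 7: register job_D */17 -> active={job_D:*/17, job_E:*/14}
Op 8: unregister job_E -> active={job_D:*/17}
Op 9: register job_F */15 -> active={job_D:*/17, job_F:*/15}
Op 10: register job_G */8 -> active={job_D:*/17, job_F:*/15, job_G:*/8}
Op 11: unregister job_F -> active={job_D:*/17, job_G:*/8}
Op 12: register job_G */4 -> active={job_D:*/17, job_G:*/4}
  job_D: interval 17, next fire after T=277 is 289
  job_G: interval 4, next fire after T=277 is 280
Earliest fire time = 280 (job job_G)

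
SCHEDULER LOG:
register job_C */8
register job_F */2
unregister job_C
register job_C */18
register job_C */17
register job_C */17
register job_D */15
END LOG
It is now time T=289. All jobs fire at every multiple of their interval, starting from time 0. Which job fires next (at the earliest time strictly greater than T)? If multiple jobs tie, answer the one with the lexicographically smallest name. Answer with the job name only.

Answer: job_F

Derivation:
Op 1: register job_C */8 -> active={job_C:*/8}
Op 2: register job_F */2 -> active={job_C:*/8, job_F:*/2}
Op 3: unregister job_C -> active={job_F:*/2}
Op 4: register job_C */18 -> active={job_C:*/18, job_F:*/2}
Op 5: register job_C */17 -> active={job_C:*/17, job_F:*/2}
Op 6: register job_C */17 -> active={job_C:*/17, job_F:*/2}
Op 7: register job_D */15 -> active={job_C:*/17, job_D:*/15, job_F:*/2}
  job_C: interval 17, next fire after T=289 is 306
  job_D: interval 15, next fire after T=289 is 300
  job_F: interval 2, next fire after T=289 is 290
Earliest = 290, winner (lex tiebreak) = job_F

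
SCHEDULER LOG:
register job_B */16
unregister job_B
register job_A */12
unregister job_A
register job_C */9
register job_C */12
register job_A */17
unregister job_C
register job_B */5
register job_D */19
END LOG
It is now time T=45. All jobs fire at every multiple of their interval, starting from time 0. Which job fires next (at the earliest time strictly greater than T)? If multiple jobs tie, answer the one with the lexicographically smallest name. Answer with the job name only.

Op 1: register job_B */16 -> active={job_B:*/16}
Op 2: unregister job_B -> active={}
Op 3: register job_A */12 -> active={job_A:*/12}
Op 4: unregister job_A -> active={}
Op 5: register job_C */9 -> active={job_C:*/9}
Op 6: register job_C */12 -> active={job_C:*/12}
Op 7: register job_A */17 -> active={job_A:*/17, job_C:*/12}
Op 8: unregister job_C -> active={job_A:*/17}
Op 9: register job_B */5 -> active={job_A:*/17, job_B:*/5}
Op 10: register job_D */19 -> active={job_A:*/17, job_B:*/5, job_D:*/19}
  job_A: interval 17, next fire after T=45 is 51
  job_B: interval 5, next fire after T=45 is 50
  job_D: interval 19, next fire after T=45 is 57
Earliest = 50, winner (lex tiebreak) = job_B

Answer: job_B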